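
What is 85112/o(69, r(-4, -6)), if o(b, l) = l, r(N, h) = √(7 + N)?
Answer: 85112*√3/3 ≈ 49139.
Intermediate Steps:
85112/o(69, r(-4, -6)) = 85112/(√(7 - 4)) = 85112/(√3) = 85112*(√3/3) = 85112*√3/3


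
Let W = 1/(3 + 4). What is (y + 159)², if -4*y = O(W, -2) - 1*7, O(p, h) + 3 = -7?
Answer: 426409/16 ≈ 26651.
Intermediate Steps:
W = ⅐ (W = 1/7 = ⅐ ≈ 0.14286)
O(p, h) = -10 (O(p, h) = -3 - 7 = -10)
y = 17/4 (y = -(-10 - 1*7)/4 = -(-10 - 7)/4 = -¼*(-17) = 17/4 ≈ 4.2500)
(y + 159)² = (17/4 + 159)² = (653/4)² = 426409/16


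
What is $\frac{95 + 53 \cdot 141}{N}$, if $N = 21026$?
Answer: $\frac{3784}{10513} \approx 0.35994$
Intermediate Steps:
$\frac{95 + 53 \cdot 141}{N} = \frac{95 + 53 \cdot 141}{21026} = \left(95 + 7473\right) \frac{1}{21026} = 7568 \cdot \frac{1}{21026} = \frac{3784}{10513}$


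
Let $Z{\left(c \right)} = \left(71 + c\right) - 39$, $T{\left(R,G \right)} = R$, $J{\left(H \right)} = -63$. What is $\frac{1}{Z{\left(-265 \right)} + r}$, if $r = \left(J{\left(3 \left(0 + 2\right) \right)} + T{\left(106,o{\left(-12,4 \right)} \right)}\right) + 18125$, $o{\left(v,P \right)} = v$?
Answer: $\frac{1}{17935} \approx 5.5757 \cdot 10^{-5}$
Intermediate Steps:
$Z{\left(c \right)} = 32 + c$
$r = 18168$ ($r = \left(-63 + 106\right) + 18125 = 43 + 18125 = 18168$)
$\frac{1}{Z{\left(-265 \right)} + r} = \frac{1}{\left(32 - 265\right) + 18168} = \frac{1}{-233 + 18168} = \frac{1}{17935}$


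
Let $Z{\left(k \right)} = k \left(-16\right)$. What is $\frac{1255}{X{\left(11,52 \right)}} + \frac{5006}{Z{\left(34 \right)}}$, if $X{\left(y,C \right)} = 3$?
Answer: $\frac{333851}{816} \approx 409.13$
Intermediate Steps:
$Z{\left(k \right)} = - 16 k$
$\frac{1255}{X{\left(11,52 \right)}} + \frac{5006}{Z{\left(34 \right)}} = \frac{1255}{3} + \frac{5006}{\left(-16\right) 34} = 1255 \cdot \frac{1}{3} + \frac{5006}{-544} = \frac{1255}{3} + 5006 \left(- \frac{1}{544}\right) = \frac{1255}{3} - \frac{2503}{272} = \frac{333851}{816}$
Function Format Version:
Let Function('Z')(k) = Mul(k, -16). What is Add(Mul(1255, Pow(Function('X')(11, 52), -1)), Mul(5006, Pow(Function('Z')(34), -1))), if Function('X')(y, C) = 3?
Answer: Rational(333851, 816) ≈ 409.13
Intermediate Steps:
Function('Z')(k) = Mul(-16, k)
Add(Mul(1255, Pow(Function('X')(11, 52), -1)), Mul(5006, Pow(Function('Z')(34), -1))) = Add(Mul(1255, Pow(3, -1)), Mul(5006, Pow(Mul(-16, 34), -1))) = Add(Mul(1255, Rational(1, 3)), Mul(5006, Pow(-544, -1))) = Add(Rational(1255, 3), Mul(5006, Rational(-1, 544))) = Add(Rational(1255, 3), Rational(-2503, 272)) = Rational(333851, 816)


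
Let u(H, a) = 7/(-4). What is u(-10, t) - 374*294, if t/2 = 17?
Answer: -439831/4 ≈ -1.0996e+5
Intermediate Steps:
t = 34 (t = 2*17 = 34)
u(H, a) = -7/4 (u(H, a) = 7*(-1/4) = -7/4)
u(-10, t) - 374*294 = -7/4 - 374*294 = -7/4 - 109956 = -439831/4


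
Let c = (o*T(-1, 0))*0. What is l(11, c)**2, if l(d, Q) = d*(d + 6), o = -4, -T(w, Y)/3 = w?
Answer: 34969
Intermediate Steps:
T(w, Y) = -3*w
c = 0 (c = -(-12)*(-1)*0 = -4*3*0 = -12*0 = 0)
l(d, Q) = d*(6 + d)
l(11, c)**2 = (11*(6 + 11))**2 = (11*17)**2 = 187**2 = 34969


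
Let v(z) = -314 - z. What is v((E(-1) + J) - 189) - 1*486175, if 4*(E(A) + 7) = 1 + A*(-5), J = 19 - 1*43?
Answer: -972541/2 ≈ -4.8627e+5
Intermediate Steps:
J = -24 (J = 19 - 43 = -24)
E(A) = -27/4 - 5*A/4 (E(A) = -7 + (1 + A*(-5))/4 = -7 + (1 - 5*A)/4 = -7 + (¼ - 5*A/4) = -27/4 - 5*A/4)
v((E(-1) + J) - 189) - 1*486175 = (-314 - (((-27/4 - 5/4*(-1)) - 24) - 189)) - 1*486175 = (-314 - (((-27/4 + 5/4) - 24) - 189)) - 486175 = (-314 - ((-11/2 - 24) - 189)) - 486175 = (-314 - (-59/2 - 189)) - 486175 = (-314 - 1*(-437/2)) - 486175 = (-314 + 437/2) - 486175 = -191/2 - 486175 = -972541/2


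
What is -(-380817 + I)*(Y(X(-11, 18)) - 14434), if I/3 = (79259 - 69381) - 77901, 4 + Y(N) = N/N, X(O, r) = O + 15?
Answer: -8443999182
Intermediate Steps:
X(O, r) = 15 + O
Y(N) = -3 (Y(N) = -4 + N/N = -4 + 1 = -3)
I = -204069 (I = 3*((79259 - 69381) - 77901) = 3*(9878 - 77901) = 3*(-68023) = -204069)
-(-380817 + I)*(Y(X(-11, 18)) - 14434) = -(-380817 - 204069)*(-3 - 14434) = -(-584886)*(-14437) = -1*8443999182 = -8443999182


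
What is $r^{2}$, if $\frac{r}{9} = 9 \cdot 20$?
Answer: $2624400$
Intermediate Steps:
$r = 1620$ ($r = 9 \cdot 9 \cdot 20 = 9 \cdot 180 = 1620$)
$r^{2} = 1620^{2} = 2624400$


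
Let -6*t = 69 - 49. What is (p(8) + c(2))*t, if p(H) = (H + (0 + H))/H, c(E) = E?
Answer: -40/3 ≈ -13.333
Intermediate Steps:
t = -10/3 (t = -(69 - 49)/6 = -1/6*20 = -10/3 ≈ -3.3333)
p(H) = 2 (p(H) = (H + H)/H = (2*H)/H = 2)
(p(8) + c(2))*t = (2 + 2)*(-10/3) = 4*(-10/3) = -40/3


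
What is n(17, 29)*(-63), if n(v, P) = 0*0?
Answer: 0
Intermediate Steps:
n(v, P) = 0
n(17, 29)*(-63) = 0*(-63) = 0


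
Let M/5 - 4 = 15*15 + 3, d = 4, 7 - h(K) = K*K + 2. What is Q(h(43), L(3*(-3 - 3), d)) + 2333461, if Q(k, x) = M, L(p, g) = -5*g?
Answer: 2334621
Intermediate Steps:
h(K) = 5 - K² (h(K) = 7 - (K*K + 2) = 7 - (K² + 2) = 7 - (2 + K²) = 7 + (-2 - K²) = 5 - K²)
M = 1160 (M = 20 + 5*(15*15 + 3) = 20 + 5*(225 + 3) = 20 + 5*228 = 20 + 1140 = 1160)
Q(k, x) = 1160
Q(h(43), L(3*(-3 - 3), d)) + 2333461 = 1160 + 2333461 = 2334621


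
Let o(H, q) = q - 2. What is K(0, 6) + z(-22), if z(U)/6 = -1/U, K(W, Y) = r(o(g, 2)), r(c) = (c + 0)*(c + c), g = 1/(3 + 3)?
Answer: 3/11 ≈ 0.27273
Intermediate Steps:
g = ⅙ (g = 1/6 = ⅙ ≈ 0.16667)
o(H, q) = -2 + q
r(c) = 2*c² (r(c) = c*(2*c) = 2*c²)
K(W, Y) = 0 (K(W, Y) = 2*(-2 + 2)² = 2*0² = 2*0 = 0)
z(U) = -6/U (z(U) = 6*(-1/U) = -6/U)
K(0, 6) + z(-22) = 0 - 6/(-22) = 0 - 6*(-1/22) = 0 + 3/11 = 3/11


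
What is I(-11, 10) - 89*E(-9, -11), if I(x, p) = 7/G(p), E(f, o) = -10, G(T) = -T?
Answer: 8893/10 ≈ 889.30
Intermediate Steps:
I(x, p) = -7/p (I(x, p) = 7/((-p)) = 7*(-1/p) = -7/p)
I(-11, 10) - 89*E(-9, -11) = -7/10 - 89*(-10) = -7*⅒ + 890 = -7/10 + 890 = 8893/10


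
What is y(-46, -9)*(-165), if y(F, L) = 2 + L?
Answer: 1155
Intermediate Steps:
y(-46, -9)*(-165) = (2 - 9)*(-165) = -7*(-165) = 1155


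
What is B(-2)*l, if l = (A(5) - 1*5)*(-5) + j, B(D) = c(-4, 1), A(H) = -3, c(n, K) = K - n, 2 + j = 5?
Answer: 215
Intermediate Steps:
j = 3 (j = -2 + 5 = 3)
B(D) = 5 (B(D) = 1 - 1*(-4) = 1 + 4 = 5)
l = 43 (l = (-3 - 1*5)*(-5) + 3 = (-3 - 5)*(-5) + 3 = -8*(-5) + 3 = 40 + 3 = 43)
B(-2)*l = 5*43 = 215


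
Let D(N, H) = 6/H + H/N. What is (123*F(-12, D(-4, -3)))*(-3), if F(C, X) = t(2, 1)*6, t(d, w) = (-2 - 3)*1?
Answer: 11070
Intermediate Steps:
t(d, w) = -5 (t(d, w) = -5*1 = -5)
F(C, X) = -30 (F(C, X) = -5*6 = -30)
(123*F(-12, D(-4, -3)))*(-3) = (123*(-30))*(-3) = -3690*(-3) = 11070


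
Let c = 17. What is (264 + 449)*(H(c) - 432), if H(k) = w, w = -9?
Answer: -314433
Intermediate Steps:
H(k) = -9
(264 + 449)*(H(c) - 432) = (264 + 449)*(-9 - 432) = 713*(-441) = -314433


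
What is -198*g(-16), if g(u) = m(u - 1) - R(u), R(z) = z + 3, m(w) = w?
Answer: 792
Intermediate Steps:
R(z) = 3 + z
g(u) = -4 (g(u) = (u - 1) - (3 + u) = (-1 + u) + (-3 - u) = -4)
-198*g(-16) = -198*(-4) = 792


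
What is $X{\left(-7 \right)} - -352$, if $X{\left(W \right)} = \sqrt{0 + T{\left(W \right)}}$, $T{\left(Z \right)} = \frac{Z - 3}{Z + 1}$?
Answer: $352 + \frac{\sqrt{15}}{3} \approx 353.29$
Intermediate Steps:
$T{\left(Z \right)} = \frac{-3 + Z}{1 + Z}$
$X{\left(W \right)} = \sqrt{\frac{-3 + W}{1 + W}}$ ($X{\left(W \right)} = \sqrt{0 + \frac{-3 + W}{1 + W}} = \sqrt{\frac{-3 + W}{1 + W}}$)
$X{\left(-7 \right)} - -352 = \sqrt{\frac{-3 - 7}{1 - 7}} - -352 = \sqrt{\frac{1}{-6} \left(-10\right)} + 352 = \sqrt{\left(- \frac{1}{6}\right) \left(-10\right)} + 352 = \sqrt{\frac{5}{3}} + 352 = \frac{\sqrt{15}}{3} + 352 = 352 + \frac{\sqrt{15}}{3}$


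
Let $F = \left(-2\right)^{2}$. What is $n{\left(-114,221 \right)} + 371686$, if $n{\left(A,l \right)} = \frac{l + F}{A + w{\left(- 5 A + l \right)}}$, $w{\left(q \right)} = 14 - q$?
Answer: $\frac{36796889}{99} \approx 3.7169 \cdot 10^{5}$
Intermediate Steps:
$F = 4$
$n{\left(A,l \right)} = \frac{4 + l}{14 - l + 6 A}$ ($n{\left(A,l \right)} = \frac{l + 4}{A - \left(-14 + l - 5 A\right)} = \frac{4 + l}{A - \left(-14 + l - 5 A\right)} = \frac{4 + l}{A + \left(14 + \left(- l + 5 A\right)\right)} = \frac{4 + l}{A + \left(14 - l + 5 A\right)} = \frac{4 + l}{14 - l + 6 A}$)
$n{\left(-114,221 \right)} + 371686 = \frac{4 + 221}{14 - 221 + 6 \left(-114\right)} + 371686 = \frac{1}{14 - 221 - 684} \cdot 225 + 371686 = \frac{1}{-891} \cdot 225 + 371686 = \left(- \frac{1}{891}\right) 225 + 371686 = - \frac{25}{99} + 371686 = \frac{36796889}{99}$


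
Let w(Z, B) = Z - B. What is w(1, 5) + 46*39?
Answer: 1790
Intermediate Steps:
w(1, 5) + 46*39 = (1 - 1*5) + 46*39 = (1 - 5) + 1794 = -4 + 1794 = 1790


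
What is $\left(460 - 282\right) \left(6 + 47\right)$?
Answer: $9434$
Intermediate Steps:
$\left(460 - 282\right) \left(6 + 47\right) = 178 \cdot 53 = 9434$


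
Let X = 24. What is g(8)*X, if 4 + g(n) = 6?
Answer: 48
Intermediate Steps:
g(n) = 2 (g(n) = -4 + 6 = 2)
g(8)*X = 2*24 = 48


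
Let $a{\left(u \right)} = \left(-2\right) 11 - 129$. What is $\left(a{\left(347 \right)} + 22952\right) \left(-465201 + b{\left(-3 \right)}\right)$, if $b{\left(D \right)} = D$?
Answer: $-10607116404$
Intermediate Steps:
$a{\left(u \right)} = -151$ ($a{\left(u \right)} = -22 - 129 = -151$)
$\left(a{\left(347 \right)} + 22952\right) \left(-465201 + b{\left(-3 \right)}\right) = \left(-151 + 22952\right) \left(-465201 - 3\right) = 22801 \left(-465204\right) = -10607116404$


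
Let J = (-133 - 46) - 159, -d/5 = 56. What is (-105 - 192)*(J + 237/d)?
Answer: 28178469/280 ≈ 1.0064e+5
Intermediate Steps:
d = -280 (d = -5*56 = -280)
J = -338 (J = -179 - 159 = -338)
(-105 - 192)*(J + 237/d) = (-105 - 192)*(-338 + 237/(-280)) = -297*(-338 + 237*(-1/280)) = -297*(-338 - 237/280) = -297*(-94877/280) = 28178469/280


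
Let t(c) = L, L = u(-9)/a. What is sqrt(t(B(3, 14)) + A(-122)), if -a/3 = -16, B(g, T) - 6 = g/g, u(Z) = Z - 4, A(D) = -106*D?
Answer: sqrt(1862169)/12 ≈ 113.72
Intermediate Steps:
u(Z) = -4 + Z
B(g, T) = 7 (B(g, T) = 6 + g/g = 6 + 1 = 7)
a = 48 (a = -3*(-16) = 48)
L = -13/48 (L = (-4 - 9)/48 = -13*1/48 = -13/48 ≈ -0.27083)
t(c) = -13/48
sqrt(t(B(3, 14)) + A(-122)) = sqrt(-13/48 - 106*(-122)) = sqrt(-13/48 + 12932) = sqrt(620723/48) = sqrt(1862169)/12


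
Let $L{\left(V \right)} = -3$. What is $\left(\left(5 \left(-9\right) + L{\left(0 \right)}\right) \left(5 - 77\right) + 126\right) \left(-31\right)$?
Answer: $-111042$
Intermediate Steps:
$\left(\left(5 \left(-9\right) + L{\left(0 \right)}\right) \left(5 - 77\right) + 126\right) \left(-31\right) = \left(\left(5 \left(-9\right) - 3\right) \left(5 - 77\right) + 126\right) \left(-31\right) = \left(\left(-45 - 3\right) \left(-72\right) + 126\right) \left(-31\right) = \left(\left(-48\right) \left(-72\right) + 126\right) \left(-31\right) = \left(3456 + 126\right) \left(-31\right) = 3582 \left(-31\right) = -111042$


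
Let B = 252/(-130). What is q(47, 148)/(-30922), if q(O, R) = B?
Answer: 63/1004965 ≈ 6.2689e-5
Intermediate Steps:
B = -126/65 (B = 252*(-1/130) = -126/65 ≈ -1.9385)
q(O, R) = -126/65
q(47, 148)/(-30922) = -126/65/(-30922) = -126/65*(-1/30922) = 63/1004965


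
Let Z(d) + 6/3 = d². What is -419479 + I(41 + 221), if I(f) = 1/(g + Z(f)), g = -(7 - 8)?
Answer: -28794296996/68643 ≈ -4.1948e+5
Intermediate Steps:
g = 1 (g = -1*(-1) = 1)
Z(d) = -2 + d²
I(f) = 1/(-1 + f²) (I(f) = 1/(1 + (-2 + f²)) = 1/(-1 + f²))
-419479 + I(41 + 221) = -419479 + 1/(-1 + (41 + 221)²) = -419479 + 1/(-1 + 262²) = -419479 + 1/(-1 + 68644) = -419479 + 1/68643 = -28794296996/68643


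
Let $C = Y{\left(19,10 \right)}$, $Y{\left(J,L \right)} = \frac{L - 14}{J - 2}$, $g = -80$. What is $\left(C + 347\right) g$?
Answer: $- \frac{471600}{17} \approx -27741.0$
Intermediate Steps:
$Y{\left(J,L \right)} = \frac{-14 + L}{-2 + J}$
$C = - \frac{4}{17}$ ($C = \frac{-14 + 10}{-2 + 19} = \frac{1}{17} \left(-4\right) = - \frac{4}{17} \approx -0.23529$)
$\left(C + 347\right) g = \left(- \frac{4}{17} + 347\right) \left(-80\right) = \frac{5895}{17} \left(-80\right) = - \frac{471600}{17}$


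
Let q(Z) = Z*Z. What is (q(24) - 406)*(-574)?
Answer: -97580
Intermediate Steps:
q(Z) = Z²
(q(24) - 406)*(-574) = (24² - 406)*(-574) = (576 - 406)*(-574) = 170*(-574) = -97580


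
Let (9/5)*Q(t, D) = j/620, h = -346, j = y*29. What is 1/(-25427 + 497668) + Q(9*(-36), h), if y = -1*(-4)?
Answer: 13695268/131755239 ≈ 0.10394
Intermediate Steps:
y = 4
j = 116 (j = 4*29 = 116)
Q(t, D) = 29/279 (Q(t, D) = 5*(116/620)/9 = 5*(116*(1/620))/9 = (5/9)*(29/155) = 29/279)
1/(-25427 + 497668) + Q(9*(-36), h) = 1/(-25427 + 497668) + 29/279 = 1/472241 + 29/279 = 13695268/131755239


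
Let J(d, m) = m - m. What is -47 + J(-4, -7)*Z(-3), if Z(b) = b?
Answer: -47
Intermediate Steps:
J(d, m) = 0
-47 + J(-4, -7)*Z(-3) = -47 + 0*(-3) = -47 + 0 = -47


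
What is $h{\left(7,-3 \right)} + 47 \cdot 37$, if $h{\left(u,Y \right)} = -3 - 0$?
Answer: $1736$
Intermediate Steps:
$h{\left(u,Y \right)} = -3$ ($h{\left(u,Y \right)} = -3 + 0 = -3$)
$h{\left(7,-3 \right)} + 47 \cdot 37 = -3 + 47 \cdot 37 = -3 + 1739 = 1736$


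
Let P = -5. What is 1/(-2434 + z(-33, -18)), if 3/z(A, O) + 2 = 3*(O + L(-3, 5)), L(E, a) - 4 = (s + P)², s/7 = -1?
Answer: -388/944389 ≈ -0.00041085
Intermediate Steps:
s = -7 (s = 7*(-1) = -7)
L(E, a) = 148 (L(E, a) = 4 + (-7 - 5)² = 4 + (-12)² = 4 + 144 = 148)
z(A, O) = 3/(442 + 3*O) (z(A, O) = 3/(-2 + 3*(O + 148)) = 3/(-2 + 3*(148 + O)) = 3/(-2 + (444 + 3*O)) = 3/(442 + 3*O))
1/(-2434 + z(-33, -18)) = 1/(-2434 + 3/(442 + 3*(-18))) = 1/(-2434 + 3/(442 - 54)) = 1/(-2434 + 3/388) = 1/(-944389/388) = -388/944389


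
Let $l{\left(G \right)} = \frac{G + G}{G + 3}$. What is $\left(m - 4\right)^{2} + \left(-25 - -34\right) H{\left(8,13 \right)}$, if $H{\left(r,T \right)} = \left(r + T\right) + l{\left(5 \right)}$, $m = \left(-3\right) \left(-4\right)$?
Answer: $\frac{1057}{4} \approx 264.25$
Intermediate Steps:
$l{\left(G \right)} = \frac{2 G}{3 + G}$
$m = 12$
$H{\left(r,T \right)} = \frac{5}{4} + T + r$ ($H{\left(r,T \right)} = \left(r + T\right) + 2 \cdot 5 \frac{1}{3 + 5} = \left(T + r\right) + 2 \cdot 5 \cdot \frac{1}{8} = \left(T + r\right) + \frac{5}{4} = \frac{5}{4} + T + r$)
$\left(m - 4\right)^{2} + \left(-25 - -34\right) H{\left(8,13 \right)} = \left(12 - 4\right)^{2} + \left(-25 - -34\right) \left(\frac{5}{4} + 13 + 8\right) = 8^{2} + \left(-25 + 34\right) \frac{89}{4} = 64 + 9 \cdot \frac{89}{4} = 64 + \frac{801}{4} = \frac{1057}{4}$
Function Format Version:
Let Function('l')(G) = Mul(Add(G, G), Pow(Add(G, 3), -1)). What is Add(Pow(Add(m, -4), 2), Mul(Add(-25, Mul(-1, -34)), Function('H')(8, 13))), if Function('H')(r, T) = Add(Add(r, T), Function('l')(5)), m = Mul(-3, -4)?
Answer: Rational(1057, 4) ≈ 264.25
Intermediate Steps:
Function('l')(G) = Mul(2, G, Pow(Add(3, G), -1)) (Function('l')(G) = Mul(Mul(2, G), Pow(Add(3, G), -1)) = Mul(2, G, Pow(Add(3, G), -1)))
m = 12
Function('H')(r, T) = Add(Rational(5, 4), T, r) (Function('H')(r, T) = Add(Add(r, T), Mul(2, 5, Pow(Add(3, 5), -1))) = Add(Add(T, r), Mul(2, 5, Pow(8, -1))) = Add(Add(T, r), Mul(2, 5, Rational(1, 8))) = Add(Add(T, r), Rational(5, 4)) = Add(Rational(5, 4), T, r))
Add(Pow(Add(m, -4), 2), Mul(Add(-25, Mul(-1, -34)), Function('H')(8, 13))) = Add(Pow(Add(12, -4), 2), Mul(Add(-25, Mul(-1, -34)), Add(Rational(5, 4), 13, 8))) = Add(Pow(8, 2), Mul(Add(-25, 34), Rational(89, 4))) = Add(64, Mul(9, Rational(89, 4))) = Add(64, Rational(801, 4)) = Rational(1057, 4)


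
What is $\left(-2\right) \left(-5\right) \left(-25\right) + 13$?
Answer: $-237$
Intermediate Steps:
$\left(-2\right) \left(-5\right) \left(-25\right) + 13 = 10 \left(-25\right) + 13 = -250 + 13 = -237$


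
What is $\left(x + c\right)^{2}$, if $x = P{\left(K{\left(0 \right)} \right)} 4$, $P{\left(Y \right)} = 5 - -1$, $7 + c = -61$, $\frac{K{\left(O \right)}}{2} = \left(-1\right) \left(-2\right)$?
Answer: $1936$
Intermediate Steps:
$K{\left(O \right)} = 4$ ($K{\left(O \right)} = 2 \left(\left(-1\right) \left(-2\right)\right) = 2 \cdot 2 = 4$)
$c = -68$ ($c = -7 - 61 = -68$)
$P{\left(Y \right)} = 6$ ($P{\left(Y \right)} = 5 + 1 = 6$)
$x = 24$ ($x = 6 \cdot 4 = 24$)
$\left(x + c\right)^{2} = \left(24 - 68\right)^{2} = \left(-44\right)^{2} = 1936$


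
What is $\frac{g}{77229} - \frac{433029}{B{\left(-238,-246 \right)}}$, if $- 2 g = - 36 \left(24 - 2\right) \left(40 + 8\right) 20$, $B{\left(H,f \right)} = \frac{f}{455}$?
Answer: $\frac{563569777445}{703642} \approx 8.0093 \cdot 10^{5}$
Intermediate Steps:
$B{\left(H,f \right)} = \frac{f}{455}$ ($B{\left(H,f \right)} = f \frac{1}{455} = \frac{f}{455}$)
$g = 380160$ ($g = - \frac{\left(-1\right) 36 \left(24 - 2\right) \left(40 + 8\right) 20}{2} = - \frac{\left(-1\right) 36 \cdot 22 \cdot 48 \cdot 20}{2} = - \frac{\left(-1\right) 36 \cdot 1056 \cdot 20}{2} = - \frac{\left(-1\right) 38016 \cdot 20}{2} = - \frac{\left(-1\right) 760320}{2} = \left(- \frac{1}{2}\right) \left(-760320\right) = 380160$)
$\frac{g}{77229} - \frac{433029}{B{\left(-238,-246 \right)}} = \frac{380160}{77229} - \frac{433029}{\frac{1}{455} \left(-246\right)} = 380160 \cdot \frac{1}{77229} - \frac{433029}{- \frac{246}{455}} = \frac{42240}{8581} - - \frac{65676065}{82} = \frac{42240}{8581} + \frac{65676065}{82} = \frac{563569777445}{703642}$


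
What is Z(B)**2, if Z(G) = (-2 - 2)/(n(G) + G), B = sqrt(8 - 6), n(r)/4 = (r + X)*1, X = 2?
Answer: 456/49 - 320*sqrt(2)/49 ≈ 0.070442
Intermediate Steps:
n(r) = 8 + 4*r (n(r) = 4*((r + 2)*1) = 4*((2 + r)*1) = 4*(2 + r) = 8 + 4*r)
B = sqrt(2) ≈ 1.4142
Z(G) = -4/(8 + 5*G) (Z(G) = (-2 - 2)/((8 + 4*G) + G) = -4/(8 + 5*G))
Z(B)**2 = (-4/(8 + 5*sqrt(2)))**2 = 16/(8 + 5*sqrt(2))**2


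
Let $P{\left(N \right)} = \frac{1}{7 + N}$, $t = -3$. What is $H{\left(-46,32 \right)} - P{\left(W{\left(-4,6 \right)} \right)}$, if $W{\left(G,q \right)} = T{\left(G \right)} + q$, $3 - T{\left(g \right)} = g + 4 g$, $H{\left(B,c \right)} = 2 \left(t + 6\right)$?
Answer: $\frac{215}{36} \approx 5.9722$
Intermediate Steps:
$H{\left(B,c \right)} = 6$ ($H{\left(B,c \right)} = 2 \left(-3 + 6\right) = 2 \cdot 3 = 6$)
$T{\left(g \right)} = 3 - 5 g$ ($T{\left(g \right)} = 3 - \left(g + 4 g\right) = 3 - 5 g$)
$W{\left(G,q \right)} = 3 + q - 5 G$ ($W{\left(G,q \right)} = \left(3 - 5 G\right) + q = 3 + q - 5 G$)
$H{\left(-46,32 \right)} - P{\left(W{\left(-4,6 \right)} \right)} = 6 - \frac{1}{7 + \left(3 + 6 - -20\right)} = 6 - \frac{1}{7 + \left(3 + 6 + 20\right)} = 6 - \frac{1}{7 + 29} = 6 - \frac{1}{36} = \frac{215}{36}$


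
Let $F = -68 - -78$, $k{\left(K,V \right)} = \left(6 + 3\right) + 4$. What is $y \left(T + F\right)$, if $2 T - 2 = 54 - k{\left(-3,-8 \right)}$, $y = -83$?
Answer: $- \frac{5229}{2} \approx -2614.5$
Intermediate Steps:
$k{\left(K,V \right)} = 13$ ($k{\left(K,V \right)} = 9 + 4 = 13$)
$T = \frac{43}{2}$ ($T = 1 + \frac{54 - 13}{2} = 1 + \frac{1}{2} \cdot 41 = 1 + \frac{41}{2} = \frac{43}{2} \approx 21.5$)
$F = 10$ ($F = -68 + 78 = 10$)
$y \left(T + F\right) = - 83 \left(\frac{43}{2} + 10\right) = \left(-83\right) \frac{63}{2} = - \frac{5229}{2}$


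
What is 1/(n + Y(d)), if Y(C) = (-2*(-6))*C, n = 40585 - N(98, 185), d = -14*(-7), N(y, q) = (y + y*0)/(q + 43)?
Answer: 114/4760705 ≈ 2.3946e-5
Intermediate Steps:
N(y, q) = y/(43 + q) (N(y, q) = (y + 0)/(43 + q) = y/(43 + q))
d = 98
n = 4626641/114 (n = 40585 - 98/(43 + 185) = 40585 - 98/228 = 40585 - 1*49/114 = 40585 - 49/114 = 4626641/114 ≈ 40585.)
Y(C) = 12*C
1/(n + Y(d)) = 1/(4626641/114 + 12*98) = 1/(4626641/114 + 1176) = 1/(4760705/114) = 114/4760705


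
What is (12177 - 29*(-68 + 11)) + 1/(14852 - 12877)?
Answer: 27314251/1975 ≈ 13830.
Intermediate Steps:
(12177 - 29*(-68 + 11)) + 1/(14852 - 12877) = (12177 - 29*(-57)) + 1/1975 = (12177 + 1653) + 1/1975 = 13830 + 1/1975 = 27314251/1975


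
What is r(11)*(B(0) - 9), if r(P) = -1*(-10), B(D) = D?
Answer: -90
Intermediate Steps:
r(P) = 10
r(11)*(B(0) - 9) = 10*(0 - 9) = 10*(-9) = -90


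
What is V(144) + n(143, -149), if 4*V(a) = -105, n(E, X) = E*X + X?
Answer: -85929/4 ≈ -21482.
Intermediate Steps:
n(E, X) = X + E*X
V(a) = -105/4 (V(a) = (1/4)*(-105) = -105/4)
V(144) + n(143, -149) = -105/4 - 149*(1 + 143) = -105/4 - 149*144 = -105/4 - 21456 = -85929/4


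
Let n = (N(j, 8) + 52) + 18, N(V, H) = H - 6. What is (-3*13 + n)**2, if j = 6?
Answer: 1089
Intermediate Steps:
N(V, H) = -6 + H
n = 72 (n = ((-6 + 8) + 52) + 18 = (2 + 52) + 18 = 54 + 18 = 72)
(-3*13 + n)**2 = (-3*13 + 72)**2 = (-39 + 72)**2 = 33**2 = 1089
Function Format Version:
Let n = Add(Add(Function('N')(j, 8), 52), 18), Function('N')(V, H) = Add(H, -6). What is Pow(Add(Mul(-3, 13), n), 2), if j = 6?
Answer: 1089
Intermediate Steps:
Function('N')(V, H) = Add(-6, H)
n = 72 (n = Add(Add(Add(-6, 8), 52), 18) = Add(Add(2, 52), 18) = Add(54, 18) = 72)
Pow(Add(Mul(-3, 13), n), 2) = Pow(Add(Mul(-3, 13), 72), 2) = Pow(Add(-39, 72), 2) = Pow(33, 2) = 1089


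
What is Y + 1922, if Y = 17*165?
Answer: 4727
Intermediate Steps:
Y = 2805
Y + 1922 = 2805 + 1922 = 4727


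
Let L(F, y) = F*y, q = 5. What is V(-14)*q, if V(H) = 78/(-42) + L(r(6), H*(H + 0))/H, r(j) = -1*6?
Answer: 2875/7 ≈ 410.71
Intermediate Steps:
r(j) = -6
V(H) = -13/7 - 6*H (V(H) = 78/(-42) + (-6*H*(H + 0))/H = 78*(-1/42) + (-6*H*H)/H = -13/7 + (-6*H²)/H = -13/7 - 6*H)
V(-14)*q = (-13/7 - 6*(-14))*5 = (-13/7 + 84)*5 = (575/7)*5 = 2875/7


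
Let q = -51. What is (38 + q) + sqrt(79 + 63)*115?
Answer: -13 + 115*sqrt(142) ≈ 1357.4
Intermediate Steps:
(38 + q) + sqrt(79 + 63)*115 = (38 - 51) + sqrt(79 + 63)*115 = -13 + sqrt(142)*115 = -13 + 115*sqrt(142)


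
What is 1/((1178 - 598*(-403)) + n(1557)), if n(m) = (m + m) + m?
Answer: 1/246843 ≈ 4.0512e-6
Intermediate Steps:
n(m) = 3*m (n(m) = 2*m + m = 3*m)
1/((1178 - 598*(-403)) + n(1557)) = 1/((1178 - 598*(-403)) + 3*1557) = 1/((1178 + 240994) + 4671) = 1/(242172 + 4671) = 1/246843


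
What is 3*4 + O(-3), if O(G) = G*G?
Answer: 21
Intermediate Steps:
O(G) = G²
3*4 + O(-3) = 3*4 + (-3)² = 12 + 9 = 21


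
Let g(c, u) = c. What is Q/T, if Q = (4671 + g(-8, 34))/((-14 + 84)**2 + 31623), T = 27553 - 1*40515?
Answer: -4663/473411126 ≈ -9.8498e-6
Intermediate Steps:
T = -12962 (T = 27553 - 40515 = -12962)
Q = 4663/36523 (Q = (4671 - 8)/((-14 + 84)**2 + 31623) = 4663/(70**2 + 31623) = 4663/(4900 + 31623) = 4663/36523 ≈ 0.12767)
Q/T = (4663/36523)/(-12962) = (4663/36523)*(-1/12962) = -4663/473411126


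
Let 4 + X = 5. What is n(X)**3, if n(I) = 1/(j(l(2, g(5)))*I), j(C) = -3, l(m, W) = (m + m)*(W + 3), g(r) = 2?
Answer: -1/27 ≈ -0.037037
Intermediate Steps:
l(m, W) = 2*m*(3 + W) (l(m, W) = (2*m)*(3 + W) = 2*m*(3 + W))
X = 1 (X = -4 + 5 = 1)
n(I) = -1/(3*I) (n(I) = 1/(-3*I) = -1/(3*I))
n(X)**3 = (-1/3/1)**3 = (-1/3*1)**3 = (-1/3)**3 = -1/27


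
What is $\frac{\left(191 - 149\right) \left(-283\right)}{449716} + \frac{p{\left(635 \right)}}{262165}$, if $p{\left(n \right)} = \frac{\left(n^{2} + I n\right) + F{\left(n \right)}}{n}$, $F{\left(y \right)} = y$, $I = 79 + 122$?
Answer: $- \frac{1369840449}{58949897570} \approx -0.023237$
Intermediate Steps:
$I = 201$
$p{\left(n \right)} = \frac{n^{2} + 202 n}{n}$ ($p{\left(n \right)} = \frac{\left(n^{2} + 201 n\right) + n}{n} = \frac{n^{2} + 202 n}{n}$)
$\frac{\left(191 - 149\right) \left(-283\right)}{449716} + \frac{p{\left(635 \right)}}{262165} = \frac{\left(191 - 149\right) \left(-283\right)}{449716} + \frac{202 + 635}{262165} = 42 \left(-283\right) \frac{1}{449716} + 837 \cdot \frac{1}{262165} = \left(-11886\right) \frac{1}{449716} + \frac{837}{262165} = - \frac{5943}{224858} + \frac{837}{262165} = - \frac{1369840449}{58949897570}$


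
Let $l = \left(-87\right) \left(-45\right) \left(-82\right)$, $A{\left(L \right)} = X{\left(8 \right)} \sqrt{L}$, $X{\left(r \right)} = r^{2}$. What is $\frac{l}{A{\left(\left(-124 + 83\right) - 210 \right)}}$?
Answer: $\frac{160515 i \sqrt{251}}{8032} \approx 316.61 i$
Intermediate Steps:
$A{\left(L \right)} = 64 \sqrt{L}$ ($A{\left(L \right)} = 8^{2} \sqrt{L} = 64 \sqrt{L}$)
$l = -321030$ ($l = 3915 \left(-82\right) = -321030$)
$\frac{l}{A{\left(\left(-124 + 83\right) - 210 \right)}} = - \frac{321030}{64 \sqrt{\left(-124 + 83\right) - 210}} = - \frac{321030}{64 \sqrt{-41 - 210}} = - \frac{321030}{64 \sqrt{-251}} = - \frac{321030}{64 i \sqrt{251}} = - 321030 \left(- \frac{i \sqrt{251}}{16064}\right) = \frac{160515 i \sqrt{251}}{8032}$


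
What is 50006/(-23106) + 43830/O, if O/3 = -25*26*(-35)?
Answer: -40002892/26283075 ≈ -1.5220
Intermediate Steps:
O = 68250 (O = 3*(-25*26*(-35)) = 3*(-650*(-35)) = 3*22750 = 68250)
50006/(-23106) + 43830/O = 50006/(-23106) + 43830/68250 = 50006*(-1/23106) + 43830*(1/68250) = -25003/11553 + 1461/2275 = -40002892/26283075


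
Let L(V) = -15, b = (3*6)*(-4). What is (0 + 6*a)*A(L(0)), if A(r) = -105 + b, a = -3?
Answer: 3186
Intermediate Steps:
b = -72 (b = 18*(-4) = -72)
A(r) = -177 (A(r) = -105 - 72 = -177)
(0 + 6*a)*A(L(0)) = (0 + 6*(-3))*(-177) = (0 - 18)*(-177) = -18*(-177) = 3186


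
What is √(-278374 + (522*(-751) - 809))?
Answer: I*√671205 ≈ 819.27*I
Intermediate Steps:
√(-278374 + (522*(-751) - 809)) = √(-278374 + (-392022 - 809)) = √(-278374 - 392831) = √(-671205) = I*√671205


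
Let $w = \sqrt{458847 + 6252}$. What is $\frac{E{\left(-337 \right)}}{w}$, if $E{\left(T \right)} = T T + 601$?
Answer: $\frac{114170 \sqrt{465099}}{465099} \approx 167.41$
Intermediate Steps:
$E{\left(T \right)} = 601 + T^{2}$ ($E{\left(T \right)} = T^{2} + 601 = 601 + T^{2}$)
$w = \sqrt{465099} \approx 681.98$
$\frac{E{\left(-337 \right)}}{w} = \frac{601 + \left(-337\right)^{2}}{\sqrt{465099}} = \left(601 + 113569\right) \frac{\sqrt{465099}}{465099} = 114170 \frac{\sqrt{465099}}{465099} = \frac{114170 \sqrt{465099}}{465099}$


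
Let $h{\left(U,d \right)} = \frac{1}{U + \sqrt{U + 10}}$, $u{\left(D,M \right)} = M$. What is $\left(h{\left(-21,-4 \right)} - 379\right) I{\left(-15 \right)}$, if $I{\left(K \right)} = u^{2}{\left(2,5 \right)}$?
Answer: $- \frac{4283225}{452} - \frac{25 i \sqrt{11}}{452} \approx -9476.2 - 0.18344 i$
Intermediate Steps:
$I{\left(K \right)} = 25$ ($I{\left(K \right)} = 5^{2} = 25$)
$h{\left(U,d \right)} = \frac{1}{U + \sqrt{10 + U}}$
$\left(h{\left(-21,-4 \right)} - 379\right) I{\left(-15 \right)} = \left(\frac{1}{-21 + \sqrt{10 - 21}} - 379\right) 25 = \left(\frac{1}{-21 + \sqrt{-11}} - 379\right) 25 = \left(\frac{1}{-21 + i \sqrt{11}} - 379\right) 25 = \left(-379 + \frac{1}{-21 + i \sqrt{11}}\right) 25 = -9475 + \frac{25}{-21 + i \sqrt{11}}$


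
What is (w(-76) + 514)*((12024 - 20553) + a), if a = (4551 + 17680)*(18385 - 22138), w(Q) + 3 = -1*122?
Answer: -32458732608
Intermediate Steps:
w(Q) = -125 (w(Q) = -3 - 1*122 = -3 - 122 = -125)
a = -83432943 (a = 22231*(-3753) = -83432943)
(w(-76) + 514)*((12024 - 20553) + a) = (-125 + 514)*((12024 - 20553) - 83432943) = 389*(-8529 - 83432943) = 389*(-83441472) = -32458732608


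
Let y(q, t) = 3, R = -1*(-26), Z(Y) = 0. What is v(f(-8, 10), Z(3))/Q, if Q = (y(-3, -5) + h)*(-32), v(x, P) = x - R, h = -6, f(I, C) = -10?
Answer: -3/8 ≈ -0.37500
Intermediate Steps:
R = 26
v(x, P) = -26 + x (v(x, P) = x - 1*26 = x - 26 = -26 + x)
Q = 96 (Q = (3 - 6)*(-32) = -3*(-32) = 96)
v(f(-8, 10), Z(3))/Q = (-26 - 10)/96 = -36*1/96 = -3/8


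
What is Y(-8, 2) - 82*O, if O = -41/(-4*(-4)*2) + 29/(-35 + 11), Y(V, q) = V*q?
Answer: 9031/48 ≈ 188.15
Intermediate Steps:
O = -239/96 (O = -41/(16*2) + 29/(-24) = -41/32 + 29*(-1/24) = -41*1/32 - 29/24 = -41/32 - 29/24 = -239/96 ≈ -2.4896)
Y(-8, 2) - 82*O = -8*2 - 82*(-239/96) = -16 + 9799/48 = 9031/48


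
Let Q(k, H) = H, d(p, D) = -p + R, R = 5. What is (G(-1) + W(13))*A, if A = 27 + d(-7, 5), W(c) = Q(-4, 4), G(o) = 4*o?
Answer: 0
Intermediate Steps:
d(p, D) = 5 - p (d(p, D) = -p + 5 = 5 - p)
W(c) = 4
A = 39 (A = 27 + (5 - 1*(-7)) = 27 + (5 + 7) = 27 + 12 = 39)
(G(-1) + W(13))*A = (4*(-1) + 4)*39 = (-4 + 4)*39 = 0*39 = 0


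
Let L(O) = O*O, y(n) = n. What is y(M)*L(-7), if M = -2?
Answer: -98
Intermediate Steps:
L(O) = O²
y(M)*L(-7) = -2*(-7)² = -2*49 = -98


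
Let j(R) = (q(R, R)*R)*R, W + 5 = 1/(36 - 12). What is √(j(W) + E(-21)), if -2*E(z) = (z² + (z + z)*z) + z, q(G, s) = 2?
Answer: I*√346654/24 ≈ 24.532*I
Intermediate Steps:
W = -119/24 (W = -5 + 1/(36 - 12) = -5 + 1/24 = -119/24 ≈ -4.9583)
j(R) = 2*R² (j(R) = (2*R)*R = 2*R²)
E(z) = -3*z²/2 - z/2 (E(z) = -((z² + (z + z)*z) + z)/2 = -((z² + (2*z)*z) + z)/2 = -((z² + 2*z²) + z)/2 = -(3*z² + z)/2 = -(z + 3*z²)/2 = -3*z²/2 - z/2)
√(j(W) + E(-21)) = √(2*(-119/24)² - ½*(-21)*(1 + 3*(-21))) = √(2*(14161/576) - ½*(-21)*(1 - 63)) = √(14161/288 - ½*(-21)*(-62)) = √(14161/288 - 651) = √(-173327/288) = I*√346654/24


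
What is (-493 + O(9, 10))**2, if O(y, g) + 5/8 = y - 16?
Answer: 16040025/64 ≈ 2.5063e+5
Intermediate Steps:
O(y, g) = -133/8 + y (O(y, g) = -5/8 + (y - 16) = -5/8 + (-16 + y) = -133/8 + y)
(-493 + O(9, 10))**2 = (-493 + (-133/8 + 9))**2 = (-493 - 61/8)**2 = (-4005/8)**2 = 16040025/64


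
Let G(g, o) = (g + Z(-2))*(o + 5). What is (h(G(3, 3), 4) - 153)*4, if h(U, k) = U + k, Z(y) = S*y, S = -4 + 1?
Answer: -308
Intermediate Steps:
S = -3
Z(y) = -3*y
G(g, o) = (5 + o)*(6 + g) (G(g, o) = (g - 3*(-2))*(o + 5) = (g + 6)*(5 + o) = (6 + g)*(5 + o) = (5 + o)*(6 + g))
(h(G(3, 3), 4) - 153)*4 = (((30 + 5*3 + 6*3 + 3*3) + 4) - 153)*4 = (((30 + 15 + 18 + 9) + 4) - 153)*4 = ((72 + 4) - 153)*4 = (76 - 153)*4 = -77*4 = -308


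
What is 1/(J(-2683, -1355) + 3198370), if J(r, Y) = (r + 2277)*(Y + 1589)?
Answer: 1/3103366 ≈ 3.2223e-7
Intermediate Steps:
J(r, Y) = (1589 + Y)*(2277 + r) (J(r, Y) = (2277 + r)*(1589 + Y) = (1589 + Y)*(2277 + r))
1/(J(-2683, -1355) + 3198370) = 1/((3618153 + 1589*(-2683) + 2277*(-1355) - 1355*(-2683)) + 3198370) = 1/((3618153 - 4263287 - 3085335 + 3635465) + 3198370) = 1/(-95004 + 3198370) = 1/3103366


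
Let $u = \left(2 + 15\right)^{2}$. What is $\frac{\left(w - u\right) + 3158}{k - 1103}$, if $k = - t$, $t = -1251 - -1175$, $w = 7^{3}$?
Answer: $- \frac{3212}{1027} \approx -3.1276$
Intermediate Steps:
$w = 343$
$t = -76$ ($t = -1251 + 1175 = -76$)
$u = 289$ ($u = 17^{2} = 289$)
$k = 76$ ($k = \left(-1\right) \left(-76\right) = 76$)
$\frac{\left(w - u\right) + 3158}{k - 1103} = \frac{\left(343 - 289\right) + 3158}{76 - 1103} = \frac{\left(343 - 289\right) + 3158}{-1027} = \left(54 + 3158\right) \left(- \frac{1}{1027}\right) = 3212 \left(- \frac{1}{1027}\right) = - \frac{3212}{1027}$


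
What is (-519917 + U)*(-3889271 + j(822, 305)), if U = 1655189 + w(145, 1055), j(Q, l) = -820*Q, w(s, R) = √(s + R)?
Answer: -5180599205592 - 91266220*√3 ≈ -5.1808e+12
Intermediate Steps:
w(s, R) = √(R + s)
U = 1655189 + 20*√3 (U = 1655189 + √(1055 + 145) = 1655189 + √1200 = 1655189 + 20*√3 ≈ 1.6552e+6)
(-519917 + U)*(-3889271 + j(822, 305)) = (-519917 + (1655189 + 20*√3))*(-3889271 - 820*822) = (1135272 + 20*√3)*(-3889271 - 674040) = (1135272 + 20*√3)*(-4563311) = -5180599205592 - 91266220*√3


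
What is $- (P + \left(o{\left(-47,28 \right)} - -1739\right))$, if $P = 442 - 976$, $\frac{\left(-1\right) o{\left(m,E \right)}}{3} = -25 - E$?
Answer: $-1364$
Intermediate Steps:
$o{\left(m,E \right)} = 75 + 3 E$ ($o{\left(m,E \right)} = - 3 \left(-25 - E\right) = 75 + 3 E$)
$P = -534$ ($P = 442 - 976 = -534$)
$- (P + \left(o{\left(-47,28 \right)} - -1739\right)) = - (-534 + \left(\left(75 + 3 \cdot 28\right) - -1739\right)) = - (-534 + \left(\left(75 + 84\right) + 1739\right)) = - (-534 + \left(159 + 1739\right)) = - (-534 + 1898) = \left(-1\right) 1364 = -1364$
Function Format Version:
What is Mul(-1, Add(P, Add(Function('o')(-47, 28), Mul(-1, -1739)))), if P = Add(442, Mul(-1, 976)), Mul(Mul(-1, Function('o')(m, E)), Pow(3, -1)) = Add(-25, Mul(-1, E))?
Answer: -1364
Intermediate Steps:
Function('o')(m, E) = Add(75, Mul(3, E)) (Function('o')(m, E) = Mul(-3, Add(-25, Mul(-1, E))) = Add(75, Mul(3, E)))
P = -534 (P = Add(442, -976) = -534)
Mul(-1, Add(P, Add(Function('o')(-47, 28), Mul(-1, -1739)))) = Mul(-1, Add(-534, Add(Add(75, Mul(3, 28)), Mul(-1, -1739)))) = Mul(-1, Add(-534, Add(Add(75, 84), 1739))) = Mul(-1, Add(-534, Add(159, 1739))) = Mul(-1, Add(-534, 1898)) = Mul(-1, 1364) = -1364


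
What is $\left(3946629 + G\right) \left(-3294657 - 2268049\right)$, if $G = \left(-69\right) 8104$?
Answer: $-18843405127818$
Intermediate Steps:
$G = -559176$
$\left(3946629 + G\right) \left(-3294657 - 2268049\right) = \left(3946629 - 559176\right) \left(-3294657 - 2268049\right) = 3387453 \left(-5562706\right) = -18843405127818$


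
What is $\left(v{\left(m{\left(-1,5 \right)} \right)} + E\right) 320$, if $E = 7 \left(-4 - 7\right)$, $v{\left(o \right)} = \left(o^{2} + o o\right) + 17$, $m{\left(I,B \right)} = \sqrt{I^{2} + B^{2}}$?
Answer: $-2560$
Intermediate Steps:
$m{\left(I,B \right)} = \sqrt{B^{2} + I^{2}}$
$v{\left(o \right)} = 17 + 2 o^{2}$ ($v{\left(o \right)} = \left(o^{2} + o^{2}\right) + 17 = 2 o^{2} + 17 = 17 + 2 o^{2}$)
$E = -77$ ($E = 7 \left(-11\right) = -77$)
$\left(v{\left(m{\left(-1,5 \right)} \right)} + E\right) 320 = \left(\left(17 + 2 \left(\sqrt{5^{2} + \left(-1\right)^{2}}\right)^{2}\right) - 77\right) 320 = \left(\left(17 + 2 \left(\sqrt{25 + 1}\right)^{2}\right) - 77\right) 320 = \left(\left(17 + 2 \left(\sqrt{26}\right)^{2}\right) - 77\right) 320 = \left(\left(17 + 2 \cdot 26\right) - 77\right) 320 = \left(\left(17 + 52\right) - 77\right) 320 = \left(69 - 77\right) 320 = \left(-8\right) 320 = -2560$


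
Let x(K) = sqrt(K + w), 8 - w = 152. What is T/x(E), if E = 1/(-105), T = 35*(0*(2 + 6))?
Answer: 0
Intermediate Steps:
w = -144 (w = 8 - 1*152 = 8 - 152 = -144)
T = 0 (T = 35*(0*8) = 35*0 = 0)
E = -1/105 ≈ -0.0095238
x(K) = sqrt(-144 + K) (x(K) = sqrt(K - 144) = sqrt(-144 + K))
T/x(E) = 0/(sqrt(-144 - 1/105)) = 0/(sqrt(-15121/105)) = 0/((I*sqrt(1587705)/105)) = 0*(-I*sqrt(1587705)/15121) = 0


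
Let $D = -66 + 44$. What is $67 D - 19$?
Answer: $-1493$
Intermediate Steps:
$D = -22$
$67 D - 19 = 67 \left(-22\right) - 19 = -1474 - 19 = -1493$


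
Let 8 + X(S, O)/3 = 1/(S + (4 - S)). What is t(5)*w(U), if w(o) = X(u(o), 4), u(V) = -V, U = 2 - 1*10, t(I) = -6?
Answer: 279/2 ≈ 139.50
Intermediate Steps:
U = -8 (U = 2 - 10 = -8)
X(S, O) = -93/4 (X(S, O) = -24 + 3/(S + (4 - S)) = -24 + 3/4 = -24 + 3*(¼) = -24 + ¾ = -93/4)
w(o) = -93/4
t(5)*w(U) = -6*(-93/4) = 279/2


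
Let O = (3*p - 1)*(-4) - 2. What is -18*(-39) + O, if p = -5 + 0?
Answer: 764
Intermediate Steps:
p = -5
O = 62 (O = (3*(-5) - 1)*(-4) - 2 = (-15 - 1)*(-4) - 2 = -16*(-4) - 2 = 64 - 2 = 62)
-18*(-39) + O = -18*(-39) + 62 = 702 + 62 = 764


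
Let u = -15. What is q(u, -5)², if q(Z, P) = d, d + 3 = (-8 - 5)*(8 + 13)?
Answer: 76176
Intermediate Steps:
d = -276 (d = -3 + (-8 - 5)*(8 + 13) = -3 - 13*21 = -3 - 273 = -276)
q(Z, P) = -276
q(u, -5)² = (-276)² = 76176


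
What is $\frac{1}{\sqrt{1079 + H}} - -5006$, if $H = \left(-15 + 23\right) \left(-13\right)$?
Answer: $5006 + \frac{\sqrt{39}}{195} \approx 5006.0$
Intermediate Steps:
$H = -104$ ($H = 8 \left(-13\right) = -104$)
$\frac{1}{\sqrt{1079 + H}} - -5006 = \frac{1}{\sqrt{1079 - 104}} - -5006 = \frac{1}{\sqrt{975}} + 5006 = \frac{1}{5 \sqrt{39}} + 5006 = \frac{\sqrt{39}}{195} + 5006 = 5006 + \frac{\sqrt{39}}{195}$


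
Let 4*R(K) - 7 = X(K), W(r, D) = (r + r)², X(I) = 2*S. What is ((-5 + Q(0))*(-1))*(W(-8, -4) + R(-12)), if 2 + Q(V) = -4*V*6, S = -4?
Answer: 7161/4 ≈ 1790.3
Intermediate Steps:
Q(V) = -2 - 24*V (Q(V) = -2 - 4*V*6 = -2 - 24*V)
X(I) = -8 (X(I) = 2*(-4) = -8)
W(r, D) = 4*r² (W(r, D) = (2*r)² = 4*r²)
R(K) = -¼ (R(K) = 7/4 + (¼)*(-8) = 7/4 - 2 = -¼)
((-5 + Q(0))*(-1))*(W(-8, -4) + R(-12)) = ((-5 + (-2 - 24*0))*(-1))*(4*(-8)² - ¼) = ((-5 + (-2 + 0))*(-1))*(4*64 - ¼) = ((-5 - 2)*(-1))*(256 - ¼) = -7*(-1)*(1023/4) = 7*(1023/4) = 7161/4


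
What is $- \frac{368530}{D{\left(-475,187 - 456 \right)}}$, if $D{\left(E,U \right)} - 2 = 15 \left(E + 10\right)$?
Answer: $\frac{368530}{6973} \approx 52.851$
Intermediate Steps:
$D{\left(E,U \right)} = 152 + 15 E$ ($D{\left(E,U \right)} = 2 + 15 \left(E + 10\right) = 2 + 15 \left(10 + E\right) = 2 + \left(150 + 15 E\right) = 152 + 15 E$)
$- \frac{368530}{D{\left(-475,187 - 456 \right)}} = - \frac{368530}{152 + 15 \left(-475\right)} = - \frac{368530}{152 - 7125} = - \frac{368530}{-6973} = \left(-368530\right) \left(- \frac{1}{6973}\right) = \frac{368530}{6973}$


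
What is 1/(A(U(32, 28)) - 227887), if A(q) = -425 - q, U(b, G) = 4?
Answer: -1/228316 ≈ -4.3799e-6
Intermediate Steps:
1/(A(U(32, 28)) - 227887) = 1/((-425 - 1*4) - 227887) = 1/((-425 - 4) - 227887) = 1/(-429 - 227887) = 1/(-228316) = -1/228316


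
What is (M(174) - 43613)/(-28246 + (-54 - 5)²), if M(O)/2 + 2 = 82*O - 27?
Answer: 1009/1651 ≈ 0.61115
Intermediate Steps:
M(O) = -58 + 164*O (M(O) = -4 + 2*(82*O - 27) = -4 + 2*(-27 + 82*O) = -4 + (-54 + 164*O) = -58 + 164*O)
(M(174) - 43613)/(-28246 + (-54 - 5)²) = ((-58 + 164*174) - 43613)/(-28246 + (-54 - 5)²) = ((-58 + 28536) - 43613)/(-28246 + (-59)²) = (28478 - 43613)/(-28246 + 3481) = -15135/(-24765) = -15135*(-1/24765) = 1009/1651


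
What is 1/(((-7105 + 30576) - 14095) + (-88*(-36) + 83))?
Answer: 1/12627 ≈ 7.9195e-5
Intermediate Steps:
1/(((-7105 + 30576) - 14095) + (-88*(-36) + 83)) = 1/((23471 - 14095) + (3168 + 83)) = 1/(9376 + 3251) = 1/12627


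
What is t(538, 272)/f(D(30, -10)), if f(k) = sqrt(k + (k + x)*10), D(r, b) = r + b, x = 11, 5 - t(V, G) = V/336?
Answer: 571*sqrt(330)/55440 ≈ 0.18710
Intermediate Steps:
t(V, G) = 5 - V/336
D(r, b) = b + r
f(k) = sqrt(110 + 11*k) (f(k) = sqrt(k + (k + 11)*10) = sqrt(k + (11 + k)*10) = sqrt(k + (110 + 10*k)) = sqrt(110 + 11*k))
t(538, 272)/f(D(30, -10)) = (5 - 1/336*538)/(sqrt(110 + 11*(-10 + 30))) = (5 - 269/168)/(sqrt(110 + 11*20)) = 571/(168*(sqrt(110 + 220))) = 571/(168*(sqrt(330))) = 571*(sqrt(330)/330)/168 = 571*sqrt(330)/55440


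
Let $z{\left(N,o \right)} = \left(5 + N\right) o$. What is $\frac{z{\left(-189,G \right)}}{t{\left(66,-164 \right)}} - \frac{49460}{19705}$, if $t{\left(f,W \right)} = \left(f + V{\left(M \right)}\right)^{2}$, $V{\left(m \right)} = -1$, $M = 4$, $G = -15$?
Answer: $- \frac{6183308}{3330145} \approx -1.8568$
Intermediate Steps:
$t{\left(f,W \right)} = \left(-1 + f\right)^{2}$ ($t{\left(f,W \right)} = \left(f - 1\right)^{2} = \left(-1 + f\right)^{2}$)
$z{\left(N,o \right)} = o \left(5 + N\right)$
$\frac{z{\left(-189,G \right)}}{t{\left(66,-164 \right)}} - \frac{49460}{19705} = \frac{\left(-15\right) \left(5 - 189\right)}{\left(-1 + 66\right)^{2}} - \frac{49460}{19705} = \frac{\left(-15\right) \left(-184\right)}{65^{2}} - \frac{9892}{3941} = \frac{2760}{4225} - \frac{9892}{3941} = 2760 \cdot \frac{1}{4225} - \frac{9892}{3941} = \frac{552}{845} - \frac{9892}{3941} = - \frac{6183308}{3330145}$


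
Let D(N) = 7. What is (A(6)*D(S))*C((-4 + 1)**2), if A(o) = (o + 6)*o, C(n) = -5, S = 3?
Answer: -2520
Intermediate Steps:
A(o) = o*(6 + o) (A(o) = (6 + o)*o = o*(6 + o))
(A(6)*D(S))*C((-4 + 1)**2) = ((6*(6 + 6))*7)*(-5) = ((6*12)*7)*(-5) = (72*7)*(-5) = 504*(-5) = -2520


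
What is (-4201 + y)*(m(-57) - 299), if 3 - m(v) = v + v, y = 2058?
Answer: 390026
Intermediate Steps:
m(v) = 3 - 2*v (m(v) = 3 - (v + v) = 3 - 2*v)
(-4201 + y)*(m(-57) - 299) = (-4201 + 2058)*((3 - 2*(-57)) - 299) = -2143*((3 + 114) - 299) = -2143*(117 - 299) = -2143*(-182) = 390026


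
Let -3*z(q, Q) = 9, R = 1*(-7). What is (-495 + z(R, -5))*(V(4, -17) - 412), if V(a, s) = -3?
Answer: 206670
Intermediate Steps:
R = -7
z(q, Q) = -3 (z(q, Q) = -1/3*9 = -3)
(-495 + z(R, -5))*(V(4, -17) - 412) = (-495 - 3)*(-3 - 412) = -498*(-415) = 206670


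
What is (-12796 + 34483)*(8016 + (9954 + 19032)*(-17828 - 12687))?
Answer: -19182146598738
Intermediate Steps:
(-12796 + 34483)*(8016 + (9954 + 19032)*(-17828 - 12687)) = 21687*(8016 + 28986*(-30515)) = 21687*(8016 - 884507790) = 21687*(-884499774) = -19182146598738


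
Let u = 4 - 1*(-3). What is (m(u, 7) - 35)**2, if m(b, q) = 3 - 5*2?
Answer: 1764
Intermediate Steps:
u = 7 (u = 4 + 3 = 7)
m(b, q) = -7 (m(b, q) = 3 - 10 = -7)
(m(u, 7) - 35)**2 = (-7 - 35)**2 = (-42)**2 = 1764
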